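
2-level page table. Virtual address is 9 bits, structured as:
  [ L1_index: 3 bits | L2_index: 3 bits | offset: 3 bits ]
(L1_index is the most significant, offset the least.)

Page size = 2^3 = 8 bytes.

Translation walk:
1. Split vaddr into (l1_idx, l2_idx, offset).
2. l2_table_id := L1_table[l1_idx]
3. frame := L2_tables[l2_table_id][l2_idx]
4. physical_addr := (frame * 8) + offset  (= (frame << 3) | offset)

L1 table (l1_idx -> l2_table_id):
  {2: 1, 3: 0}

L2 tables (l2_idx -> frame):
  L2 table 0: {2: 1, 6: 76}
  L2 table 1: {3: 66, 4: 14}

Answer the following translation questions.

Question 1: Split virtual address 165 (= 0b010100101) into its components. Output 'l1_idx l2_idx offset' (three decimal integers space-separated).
vaddr = 165 = 0b010100101
  top 3 bits -> l1_idx = 2
  next 3 bits -> l2_idx = 4
  bottom 3 bits -> offset = 5

Answer: 2 4 5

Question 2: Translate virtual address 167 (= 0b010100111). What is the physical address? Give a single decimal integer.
Answer: 119

Derivation:
vaddr = 167 = 0b010100111
Split: l1_idx=2, l2_idx=4, offset=7
L1[2] = 1
L2[1][4] = 14
paddr = 14 * 8 + 7 = 119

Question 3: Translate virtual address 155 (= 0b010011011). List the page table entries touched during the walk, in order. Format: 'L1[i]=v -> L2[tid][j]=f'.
vaddr = 155 = 0b010011011
Split: l1_idx=2, l2_idx=3, offset=3

Answer: L1[2]=1 -> L2[1][3]=66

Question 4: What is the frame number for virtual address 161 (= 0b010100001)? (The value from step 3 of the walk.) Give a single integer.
Answer: 14

Derivation:
vaddr = 161: l1_idx=2, l2_idx=4
L1[2] = 1; L2[1][4] = 14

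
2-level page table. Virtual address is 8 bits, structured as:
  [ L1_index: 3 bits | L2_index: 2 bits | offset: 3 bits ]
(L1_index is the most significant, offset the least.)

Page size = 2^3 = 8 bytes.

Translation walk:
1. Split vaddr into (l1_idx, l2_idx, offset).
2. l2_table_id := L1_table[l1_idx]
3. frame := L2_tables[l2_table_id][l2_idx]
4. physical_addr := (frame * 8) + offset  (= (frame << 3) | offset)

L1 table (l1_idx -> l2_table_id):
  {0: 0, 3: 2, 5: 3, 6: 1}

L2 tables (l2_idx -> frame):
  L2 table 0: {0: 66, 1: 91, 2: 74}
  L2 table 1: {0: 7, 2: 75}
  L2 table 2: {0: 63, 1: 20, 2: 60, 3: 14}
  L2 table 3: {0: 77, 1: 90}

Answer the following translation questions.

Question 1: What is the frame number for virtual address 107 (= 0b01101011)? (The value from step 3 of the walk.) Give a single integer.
Answer: 20

Derivation:
vaddr = 107: l1_idx=3, l2_idx=1
L1[3] = 2; L2[2][1] = 20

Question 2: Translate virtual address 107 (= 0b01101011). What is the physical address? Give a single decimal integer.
Answer: 163

Derivation:
vaddr = 107 = 0b01101011
Split: l1_idx=3, l2_idx=1, offset=3
L1[3] = 2
L2[2][1] = 20
paddr = 20 * 8 + 3 = 163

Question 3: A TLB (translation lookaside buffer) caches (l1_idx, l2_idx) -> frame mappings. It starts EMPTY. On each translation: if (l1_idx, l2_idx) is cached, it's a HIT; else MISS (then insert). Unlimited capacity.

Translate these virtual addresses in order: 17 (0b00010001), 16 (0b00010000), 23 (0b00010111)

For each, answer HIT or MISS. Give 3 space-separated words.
vaddr=17: (0,2) not in TLB -> MISS, insert
vaddr=16: (0,2) in TLB -> HIT
vaddr=23: (0,2) in TLB -> HIT

Answer: MISS HIT HIT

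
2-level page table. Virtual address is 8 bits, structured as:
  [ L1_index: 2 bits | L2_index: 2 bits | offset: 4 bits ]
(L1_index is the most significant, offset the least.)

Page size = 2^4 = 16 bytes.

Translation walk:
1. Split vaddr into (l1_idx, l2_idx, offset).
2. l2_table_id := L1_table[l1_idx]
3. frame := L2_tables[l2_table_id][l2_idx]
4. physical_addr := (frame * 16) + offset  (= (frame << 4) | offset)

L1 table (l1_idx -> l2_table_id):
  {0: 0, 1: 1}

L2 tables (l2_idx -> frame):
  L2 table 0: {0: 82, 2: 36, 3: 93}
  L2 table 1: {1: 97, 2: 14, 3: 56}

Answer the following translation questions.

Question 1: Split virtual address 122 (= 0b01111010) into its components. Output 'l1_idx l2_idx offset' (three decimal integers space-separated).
Answer: 1 3 10

Derivation:
vaddr = 122 = 0b01111010
  top 2 bits -> l1_idx = 1
  next 2 bits -> l2_idx = 3
  bottom 4 bits -> offset = 10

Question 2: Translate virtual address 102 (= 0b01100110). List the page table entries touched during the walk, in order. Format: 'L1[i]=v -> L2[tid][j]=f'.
vaddr = 102 = 0b01100110
Split: l1_idx=1, l2_idx=2, offset=6

Answer: L1[1]=1 -> L2[1][2]=14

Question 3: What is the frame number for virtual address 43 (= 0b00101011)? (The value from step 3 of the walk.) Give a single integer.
Answer: 36

Derivation:
vaddr = 43: l1_idx=0, l2_idx=2
L1[0] = 0; L2[0][2] = 36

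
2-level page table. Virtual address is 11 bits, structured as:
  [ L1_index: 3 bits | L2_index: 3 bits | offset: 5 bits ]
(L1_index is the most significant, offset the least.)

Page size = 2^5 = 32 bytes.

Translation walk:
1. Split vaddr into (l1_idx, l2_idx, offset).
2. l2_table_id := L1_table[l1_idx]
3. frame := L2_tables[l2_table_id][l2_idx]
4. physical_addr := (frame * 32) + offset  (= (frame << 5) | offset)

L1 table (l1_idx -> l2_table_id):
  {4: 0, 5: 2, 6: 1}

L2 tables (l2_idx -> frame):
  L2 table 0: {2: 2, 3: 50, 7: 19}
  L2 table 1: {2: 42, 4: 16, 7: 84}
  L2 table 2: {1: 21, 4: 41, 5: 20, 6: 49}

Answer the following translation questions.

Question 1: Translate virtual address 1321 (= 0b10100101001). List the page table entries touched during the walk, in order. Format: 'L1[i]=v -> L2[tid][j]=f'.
Answer: L1[5]=2 -> L2[2][1]=21

Derivation:
vaddr = 1321 = 0b10100101001
Split: l1_idx=5, l2_idx=1, offset=9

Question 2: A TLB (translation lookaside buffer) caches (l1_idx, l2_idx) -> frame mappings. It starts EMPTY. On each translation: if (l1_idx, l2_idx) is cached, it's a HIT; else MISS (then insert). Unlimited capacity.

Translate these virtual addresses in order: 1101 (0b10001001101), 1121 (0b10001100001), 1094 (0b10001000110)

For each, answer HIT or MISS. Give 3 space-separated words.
vaddr=1101: (4,2) not in TLB -> MISS, insert
vaddr=1121: (4,3) not in TLB -> MISS, insert
vaddr=1094: (4,2) in TLB -> HIT

Answer: MISS MISS HIT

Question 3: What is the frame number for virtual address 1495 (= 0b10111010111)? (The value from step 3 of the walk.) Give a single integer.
vaddr = 1495: l1_idx=5, l2_idx=6
L1[5] = 2; L2[2][6] = 49

Answer: 49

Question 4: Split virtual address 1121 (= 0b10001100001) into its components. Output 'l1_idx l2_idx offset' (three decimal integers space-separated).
Answer: 4 3 1

Derivation:
vaddr = 1121 = 0b10001100001
  top 3 bits -> l1_idx = 4
  next 3 bits -> l2_idx = 3
  bottom 5 bits -> offset = 1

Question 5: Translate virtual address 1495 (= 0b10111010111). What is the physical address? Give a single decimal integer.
vaddr = 1495 = 0b10111010111
Split: l1_idx=5, l2_idx=6, offset=23
L1[5] = 2
L2[2][6] = 49
paddr = 49 * 32 + 23 = 1591

Answer: 1591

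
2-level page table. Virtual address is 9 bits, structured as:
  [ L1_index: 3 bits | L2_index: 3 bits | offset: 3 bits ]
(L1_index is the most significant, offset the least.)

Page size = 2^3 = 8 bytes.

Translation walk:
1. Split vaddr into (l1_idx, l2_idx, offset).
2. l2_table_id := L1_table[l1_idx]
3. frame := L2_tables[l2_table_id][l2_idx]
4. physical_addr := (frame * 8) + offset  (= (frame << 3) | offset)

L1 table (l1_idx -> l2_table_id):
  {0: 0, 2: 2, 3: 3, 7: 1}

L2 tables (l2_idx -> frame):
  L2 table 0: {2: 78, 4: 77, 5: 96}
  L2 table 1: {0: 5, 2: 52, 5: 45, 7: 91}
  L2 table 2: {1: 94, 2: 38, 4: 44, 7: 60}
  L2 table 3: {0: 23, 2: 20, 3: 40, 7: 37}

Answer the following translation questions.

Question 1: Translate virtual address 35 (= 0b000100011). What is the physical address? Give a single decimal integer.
Answer: 619

Derivation:
vaddr = 35 = 0b000100011
Split: l1_idx=0, l2_idx=4, offset=3
L1[0] = 0
L2[0][4] = 77
paddr = 77 * 8 + 3 = 619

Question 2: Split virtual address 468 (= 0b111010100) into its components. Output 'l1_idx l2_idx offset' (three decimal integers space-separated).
vaddr = 468 = 0b111010100
  top 3 bits -> l1_idx = 7
  next 3 bits -> l2_idx = 2
  bottom 3 bits -> offset = 4

Answer: 7 2 4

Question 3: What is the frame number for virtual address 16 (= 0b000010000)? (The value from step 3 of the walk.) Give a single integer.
vaddr = 16: l1_idx=0, l2_idx=2
L1[0] = 0; L2[0][2] = 78

Answer: 78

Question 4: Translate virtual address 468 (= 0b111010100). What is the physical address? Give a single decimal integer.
Answer: 420

Derivation:
vaddr = 468 = 0b111010100
Split: l1_idx=7, l2_idx=2, offset=4
L1[7] = 1
L2[1][2] = 52
paddr = 52 * 8 + 4 = 420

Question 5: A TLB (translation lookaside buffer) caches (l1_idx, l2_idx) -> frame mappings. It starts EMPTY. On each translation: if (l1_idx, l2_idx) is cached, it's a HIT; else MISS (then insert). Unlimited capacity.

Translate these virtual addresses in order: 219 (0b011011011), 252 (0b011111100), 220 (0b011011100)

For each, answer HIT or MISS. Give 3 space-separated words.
vaddr=219: (3,3) not in TLB -> MISS, insert
vaddr=252: (3,7) not in TLB -> MISS, insert
vaddr=220: (3,3) in TLB -> HIT

Answer: MISS MISS HIT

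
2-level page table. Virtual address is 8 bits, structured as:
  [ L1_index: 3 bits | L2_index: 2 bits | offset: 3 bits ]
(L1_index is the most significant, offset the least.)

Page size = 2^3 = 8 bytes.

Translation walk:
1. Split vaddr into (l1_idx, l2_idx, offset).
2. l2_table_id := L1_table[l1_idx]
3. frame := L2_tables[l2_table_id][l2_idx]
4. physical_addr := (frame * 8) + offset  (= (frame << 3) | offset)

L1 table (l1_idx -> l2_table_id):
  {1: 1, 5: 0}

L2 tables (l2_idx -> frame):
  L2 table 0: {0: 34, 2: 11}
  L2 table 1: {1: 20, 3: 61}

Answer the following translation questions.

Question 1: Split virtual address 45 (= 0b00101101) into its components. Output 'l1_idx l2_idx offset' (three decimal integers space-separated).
vaddr = 45 = 0b00101101
  top 3 bits -> l1_idx = 1
  next 2 bits -> l2_idx = 1
  bottom 3 bits -> offset = 5

Answer: 1 1 5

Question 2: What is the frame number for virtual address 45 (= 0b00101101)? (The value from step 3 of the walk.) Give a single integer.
Answer: 20

Derivation:
vaddr = 45: l1_idx=1, l2_idx=1
L1[1] = 1; L2[1][1] = 20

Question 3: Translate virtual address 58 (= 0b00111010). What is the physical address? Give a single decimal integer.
vaddr = 58 = 0b00111010
Split: l1_idx=1, l2_idx=3, offset=2
L1[1] = 1
L2[1][3] = 61
paddr = 61 * 8 + 2 = 490

Answer: 490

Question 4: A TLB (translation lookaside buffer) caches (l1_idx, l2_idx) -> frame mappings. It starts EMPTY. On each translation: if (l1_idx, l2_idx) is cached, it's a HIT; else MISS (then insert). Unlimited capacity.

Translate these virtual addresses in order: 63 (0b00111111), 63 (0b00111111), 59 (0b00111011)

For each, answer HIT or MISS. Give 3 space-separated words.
Answer: MISS HIT HIT

Derivation:
vaddr=63: (1,3) not in TLB -> MISS, insert
vaddr=63: (1,3) in TLB -> HIT
vaddr=59: (1,3) in TLB -> HIT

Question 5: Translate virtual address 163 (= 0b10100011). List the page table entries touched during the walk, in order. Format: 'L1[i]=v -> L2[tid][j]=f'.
Answer: L1[5]=0 -> L2[0][0]=34

Derivation:
vaddr = 163 = 0b10100011
Split: l1_idx=5, l2_idx=0, offset=3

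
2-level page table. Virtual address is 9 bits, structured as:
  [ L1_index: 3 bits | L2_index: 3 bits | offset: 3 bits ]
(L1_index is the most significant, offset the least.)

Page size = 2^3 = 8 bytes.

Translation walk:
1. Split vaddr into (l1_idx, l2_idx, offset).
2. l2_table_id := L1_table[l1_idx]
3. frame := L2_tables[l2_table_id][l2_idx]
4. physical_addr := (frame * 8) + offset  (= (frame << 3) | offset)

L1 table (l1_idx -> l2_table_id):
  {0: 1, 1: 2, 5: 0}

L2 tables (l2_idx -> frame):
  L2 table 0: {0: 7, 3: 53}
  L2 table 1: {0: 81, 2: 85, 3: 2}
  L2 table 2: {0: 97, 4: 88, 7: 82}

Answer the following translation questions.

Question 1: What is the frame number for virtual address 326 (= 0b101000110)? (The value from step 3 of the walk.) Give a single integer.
Answer: 7

Derivation:
vaddr = 326: l1_idx=5, l2_idx=0
L1[5] = 0; L2[0][0] = 7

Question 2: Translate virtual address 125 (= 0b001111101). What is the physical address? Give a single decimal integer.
vaddr = 125 = 0b001111101
Split: l1_idx=1, l2_idx=7, offset=5
L1[1] = 2
L2[2][7] = 82
paddr = 82 * 8 + 5 = 661

Answer: 661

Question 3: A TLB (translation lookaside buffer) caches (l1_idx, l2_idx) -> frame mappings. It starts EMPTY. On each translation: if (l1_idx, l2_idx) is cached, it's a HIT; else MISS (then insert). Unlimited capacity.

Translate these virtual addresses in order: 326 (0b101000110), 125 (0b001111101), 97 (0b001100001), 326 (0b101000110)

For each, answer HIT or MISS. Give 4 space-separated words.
vaddr=326: (5,0) not in TLB -> MISS, insert
vaddr=125: (1,7) not in TLB -> MISS, insert
vaddr=97: (1,4) not in TLB -> MISS, insert
vaddr=326: (5,0) in TLB -> HIT

Answer: MISS MISS MISS HIT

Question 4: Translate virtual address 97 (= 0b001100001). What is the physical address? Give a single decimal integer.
vaddr = 97 = 0b001100001
Split: l1_idx=1, l2_idx=4, offset=1
L1[1] = 2
L2[2][4] = 88
paddr = 88 * 8 + 1 = 705

Answer: 705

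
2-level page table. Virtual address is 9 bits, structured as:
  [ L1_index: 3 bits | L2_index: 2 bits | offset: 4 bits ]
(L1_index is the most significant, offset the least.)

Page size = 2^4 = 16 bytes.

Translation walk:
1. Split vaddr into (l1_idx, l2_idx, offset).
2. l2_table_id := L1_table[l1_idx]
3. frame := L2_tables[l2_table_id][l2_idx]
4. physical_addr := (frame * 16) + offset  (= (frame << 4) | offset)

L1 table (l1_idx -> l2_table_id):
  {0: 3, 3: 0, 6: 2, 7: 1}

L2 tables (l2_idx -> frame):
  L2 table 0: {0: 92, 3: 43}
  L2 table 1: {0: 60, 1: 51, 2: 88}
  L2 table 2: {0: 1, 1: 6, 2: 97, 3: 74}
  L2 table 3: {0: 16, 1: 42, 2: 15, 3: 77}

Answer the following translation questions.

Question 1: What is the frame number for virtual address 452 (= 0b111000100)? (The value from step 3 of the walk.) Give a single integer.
Answer: 60

Derivation:
vaddr = 452: l1_idx=7, l2_idx=0
L1[7] = 1; L2[1][0] = 60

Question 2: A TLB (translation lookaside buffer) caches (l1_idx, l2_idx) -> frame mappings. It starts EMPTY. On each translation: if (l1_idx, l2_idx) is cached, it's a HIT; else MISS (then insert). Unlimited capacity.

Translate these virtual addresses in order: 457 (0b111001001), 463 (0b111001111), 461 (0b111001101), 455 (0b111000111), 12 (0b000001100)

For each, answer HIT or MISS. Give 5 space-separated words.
vaddr=457: (7,0) not in TLB -> MISS, insert
vaddr=463: (7,0) in TLB -> HIT
vaddr=461: (7,0) in TLB -> HIT
vaddr=455: (7,0) in TLB -> HIT
vaddr=12: (0,0) not in TLB -> MISS, insert

Answer: MISS HIT HIT HIT MISS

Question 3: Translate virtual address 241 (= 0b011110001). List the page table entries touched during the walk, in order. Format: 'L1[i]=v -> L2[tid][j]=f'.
Answer: L1[3]=0 -> L2[0][3]=43

Derivation:
vaddr = 241 = 0b011110001
Split: l1_idx=3, l2_idx=3, offset=1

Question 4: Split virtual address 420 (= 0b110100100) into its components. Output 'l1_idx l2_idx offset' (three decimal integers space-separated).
Answer: 6 2 4

Derivation:
vaddr = 420 = 0b110100100
  top 3 bits -> l1_idx = 6
  next 2 bits -> l2_idx = 2
  bottom 4 bits -> offset = 4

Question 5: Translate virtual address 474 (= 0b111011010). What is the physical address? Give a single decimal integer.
vaddr = 474 = 0b111011010
Split: l1_idx=7, l2_idx=1, offset=10
L1[7] = 1
L2[1][1] = 51
paddr = 51 * 16 + 10 = 826

Answer: 826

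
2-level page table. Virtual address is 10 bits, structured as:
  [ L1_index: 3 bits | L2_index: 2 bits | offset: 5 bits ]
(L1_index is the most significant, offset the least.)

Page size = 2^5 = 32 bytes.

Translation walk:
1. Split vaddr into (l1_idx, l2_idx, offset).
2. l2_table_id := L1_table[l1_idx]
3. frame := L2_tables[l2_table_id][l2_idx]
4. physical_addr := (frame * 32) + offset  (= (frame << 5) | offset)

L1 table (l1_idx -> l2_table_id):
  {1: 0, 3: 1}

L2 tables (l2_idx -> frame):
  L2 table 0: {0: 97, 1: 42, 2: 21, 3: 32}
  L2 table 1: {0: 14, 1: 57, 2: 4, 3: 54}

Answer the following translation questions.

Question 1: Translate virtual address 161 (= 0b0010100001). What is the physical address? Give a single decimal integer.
vaddr = 161 = 0b0010100001
Split: l1_idx=1, l2_idx=1, offset=1
L1[1] = 0
L2[0][1] = 42
paddr = 42 * 32 + 1 = 1345

Answer: 1345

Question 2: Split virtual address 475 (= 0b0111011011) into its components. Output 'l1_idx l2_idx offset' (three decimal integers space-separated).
vaddr = 475 = 0b0111011011
  top 3 bits -> l1_idx = 3
  next 2 bits -> l2_idx = 2
  bottom 5 bits -> offset = 27

Answer: 3 2 27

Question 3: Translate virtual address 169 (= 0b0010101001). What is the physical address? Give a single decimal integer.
Answer: 1353

Derivation:
vaddr = 169 = 0b0010101001
Split: l1_idx=1, l2_idx=1, offset=9
L1[1] = 0
L2[0][1] = 42
paddr = 42 * 32 + 9 = 1353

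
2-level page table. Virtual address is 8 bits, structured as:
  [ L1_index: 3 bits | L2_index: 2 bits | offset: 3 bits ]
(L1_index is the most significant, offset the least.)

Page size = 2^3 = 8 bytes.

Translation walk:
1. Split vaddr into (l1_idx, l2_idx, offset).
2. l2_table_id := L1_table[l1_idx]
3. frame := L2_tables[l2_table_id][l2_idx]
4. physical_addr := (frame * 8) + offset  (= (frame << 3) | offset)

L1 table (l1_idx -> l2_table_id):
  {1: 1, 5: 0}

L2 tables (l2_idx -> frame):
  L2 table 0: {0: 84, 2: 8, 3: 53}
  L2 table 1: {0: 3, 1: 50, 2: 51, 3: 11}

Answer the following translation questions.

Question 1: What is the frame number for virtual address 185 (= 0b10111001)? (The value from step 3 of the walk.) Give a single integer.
Answer: 53

Derivation:
vaddr = 185: l1_idx=5, l2_idx=3
L1[5] = 0; L2[0][3] = 53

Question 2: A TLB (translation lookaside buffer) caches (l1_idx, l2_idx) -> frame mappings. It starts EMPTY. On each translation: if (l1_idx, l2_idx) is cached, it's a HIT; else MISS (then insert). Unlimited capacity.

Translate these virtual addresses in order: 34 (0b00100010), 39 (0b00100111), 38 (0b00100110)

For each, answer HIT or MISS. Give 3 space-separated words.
vaddr=34: (1,0) not in TLB -> MISS, insert
vaddr=39: (1,0) in TLB -> HIT
vaddr=38: (1,0) in TLB -> HIT

Answer: MISS HIT HIT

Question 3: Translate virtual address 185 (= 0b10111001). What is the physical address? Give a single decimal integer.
Answer: 425

Derivation:
vaddr = 185 = 0b10111001
Split: l1_idx=5, l2_idx=3, offset=1
L1[5] = 0
L2[0][3] = 53
paddr = 53 * 8 + 1 = 425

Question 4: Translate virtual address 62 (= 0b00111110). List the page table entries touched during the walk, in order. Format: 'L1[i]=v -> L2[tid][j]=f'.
Answer: L1[1]=1 -> L2[1][3]=11

Derivation:
vaddr = 62 = 0b00111110
Split: l1_idx=1, l2_idx=3, offset=6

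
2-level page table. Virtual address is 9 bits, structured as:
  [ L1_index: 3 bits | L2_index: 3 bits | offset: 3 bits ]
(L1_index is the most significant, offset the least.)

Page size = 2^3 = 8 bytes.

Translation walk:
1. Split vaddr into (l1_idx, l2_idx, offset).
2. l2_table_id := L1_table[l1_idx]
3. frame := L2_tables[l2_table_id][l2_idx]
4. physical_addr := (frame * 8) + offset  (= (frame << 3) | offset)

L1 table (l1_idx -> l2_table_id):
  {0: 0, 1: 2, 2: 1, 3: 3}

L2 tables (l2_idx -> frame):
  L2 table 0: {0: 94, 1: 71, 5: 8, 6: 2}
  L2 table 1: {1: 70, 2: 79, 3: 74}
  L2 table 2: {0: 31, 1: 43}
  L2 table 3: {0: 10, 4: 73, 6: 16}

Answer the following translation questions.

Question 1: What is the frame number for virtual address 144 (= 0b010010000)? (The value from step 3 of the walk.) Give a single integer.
vaddr = 144: l1_idx=2, l2_idx=2
L1[2] = 1; L2[1][2] = 79

Answer: 79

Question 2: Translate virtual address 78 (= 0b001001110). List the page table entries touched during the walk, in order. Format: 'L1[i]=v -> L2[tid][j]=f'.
Answer: L1[1]=2 -> L2[2][1]=43

Derivation:
vaddr = 78 = 0b001001110
Split: l1_idx=1, l2_idx=1, offset=6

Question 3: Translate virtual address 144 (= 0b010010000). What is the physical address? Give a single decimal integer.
vaddr = 144 = 0b010010000
Split: l1_idx=2, l2_idx=2, offset=0
L1[2] = 1
L2[1][2] = 79
paddr = 79 * 8 + 0 = 632

Answer: 632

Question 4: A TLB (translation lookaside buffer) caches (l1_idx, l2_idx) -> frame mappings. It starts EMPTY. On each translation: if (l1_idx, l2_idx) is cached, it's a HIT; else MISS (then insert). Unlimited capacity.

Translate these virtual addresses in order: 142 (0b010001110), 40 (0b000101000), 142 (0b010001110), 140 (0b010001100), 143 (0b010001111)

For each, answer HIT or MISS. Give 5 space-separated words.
Answer: MISS MISS HIT HIT HIT

Derivation:
vaddr=142: (2,1) not in TLB -> MISS, insert
vaddr=40: (0,5) not in TLB -> MISS, insert
vaddr=142: (2,1) in TLB -> HIT
vaddr=140: (2,1) in TLB -> HIT
vaddr=143: (2,1) in TLB -> HIT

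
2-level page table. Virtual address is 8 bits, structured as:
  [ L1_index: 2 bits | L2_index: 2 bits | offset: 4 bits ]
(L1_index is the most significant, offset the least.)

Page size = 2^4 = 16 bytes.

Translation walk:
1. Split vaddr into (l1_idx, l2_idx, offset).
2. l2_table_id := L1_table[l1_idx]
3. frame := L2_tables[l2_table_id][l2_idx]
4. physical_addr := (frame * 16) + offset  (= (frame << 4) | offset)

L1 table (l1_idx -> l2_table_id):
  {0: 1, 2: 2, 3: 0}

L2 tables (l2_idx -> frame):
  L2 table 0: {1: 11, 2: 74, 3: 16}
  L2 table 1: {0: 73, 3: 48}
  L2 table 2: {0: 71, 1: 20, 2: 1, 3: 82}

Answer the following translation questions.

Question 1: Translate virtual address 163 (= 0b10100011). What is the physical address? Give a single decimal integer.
Answer: 19

Derivation:
vaddr = 163 = 0b10100011
Split: l1_idx=2, l2_idx=2, offset=3
L1[2] = 2
L2[2][2] = 1
paddr = 1 * 16 + 3 = 19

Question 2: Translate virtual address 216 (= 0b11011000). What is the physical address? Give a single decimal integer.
Answer: 184

Derivation:
vaddr = 216 = 0b11011000
Split: l1_idx=3, l2_idx=1, offset=8
L1[3] = 0
L2[0][1] = 11
paddr = 11 * 16 + 8 = 184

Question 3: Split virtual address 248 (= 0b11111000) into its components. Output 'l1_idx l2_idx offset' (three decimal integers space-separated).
Answer: 3 3 8

Derivation:
vaddr = 248 = 0b11111000
  top 2 bits -> l1_idx = 3
  next 2 bits -> l2_idx = 3
  bottom 4 bits -> offset = 8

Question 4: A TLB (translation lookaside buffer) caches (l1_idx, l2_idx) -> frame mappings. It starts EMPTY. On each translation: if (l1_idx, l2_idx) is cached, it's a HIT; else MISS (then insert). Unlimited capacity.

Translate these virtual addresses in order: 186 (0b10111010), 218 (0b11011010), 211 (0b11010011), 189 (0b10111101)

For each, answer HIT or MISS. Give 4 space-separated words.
Answer: MISS MISS HIT HIT

Derivation:
vaddr=186: (2,3) not in TLB -> MISS, insert
vaddr=218: (3,1) not in TLB -> MISS, insert
vaddr=211: (3,1) in TLB -> HIT
vaddr=189: (2,3) in TLB -> HIT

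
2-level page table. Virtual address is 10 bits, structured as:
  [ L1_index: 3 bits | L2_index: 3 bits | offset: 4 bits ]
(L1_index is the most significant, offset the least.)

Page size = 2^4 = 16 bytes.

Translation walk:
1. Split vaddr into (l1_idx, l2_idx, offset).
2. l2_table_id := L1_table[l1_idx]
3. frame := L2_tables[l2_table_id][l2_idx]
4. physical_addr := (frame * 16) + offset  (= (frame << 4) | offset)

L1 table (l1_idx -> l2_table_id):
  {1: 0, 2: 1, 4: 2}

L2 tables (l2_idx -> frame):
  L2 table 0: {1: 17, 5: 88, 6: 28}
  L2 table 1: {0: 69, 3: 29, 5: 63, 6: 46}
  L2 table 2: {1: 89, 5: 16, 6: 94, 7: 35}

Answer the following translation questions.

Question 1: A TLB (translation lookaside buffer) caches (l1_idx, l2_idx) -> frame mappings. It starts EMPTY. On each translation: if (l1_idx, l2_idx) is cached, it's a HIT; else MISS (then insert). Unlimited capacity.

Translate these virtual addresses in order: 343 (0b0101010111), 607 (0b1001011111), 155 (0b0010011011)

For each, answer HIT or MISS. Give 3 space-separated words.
Answer: MISS MISS MISS

Derivation:
vaddr=343: (2,5) not in TLB -> MISS, insert
vaddr=607: (4,5) not in TLB -> MISS, insert
vaddr=155: (1,1) not in TLB -> MISS, insert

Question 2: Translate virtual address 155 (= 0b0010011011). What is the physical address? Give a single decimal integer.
Answer: 283

Derivation:
vaddr = 155 = 0b0010011011
Split: l1_idx=1, l2_idx=1, offset=11
L1[1] = 0
L2[0][1] = 17
paddr = 17 * 16 + 11 = 283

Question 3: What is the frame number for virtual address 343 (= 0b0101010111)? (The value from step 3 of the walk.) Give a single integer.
Answer: 63

Derivation:
vaddr = 343: l1_idx=2, l2_idx=5
L1[2] = 1; L2[1][5] = 63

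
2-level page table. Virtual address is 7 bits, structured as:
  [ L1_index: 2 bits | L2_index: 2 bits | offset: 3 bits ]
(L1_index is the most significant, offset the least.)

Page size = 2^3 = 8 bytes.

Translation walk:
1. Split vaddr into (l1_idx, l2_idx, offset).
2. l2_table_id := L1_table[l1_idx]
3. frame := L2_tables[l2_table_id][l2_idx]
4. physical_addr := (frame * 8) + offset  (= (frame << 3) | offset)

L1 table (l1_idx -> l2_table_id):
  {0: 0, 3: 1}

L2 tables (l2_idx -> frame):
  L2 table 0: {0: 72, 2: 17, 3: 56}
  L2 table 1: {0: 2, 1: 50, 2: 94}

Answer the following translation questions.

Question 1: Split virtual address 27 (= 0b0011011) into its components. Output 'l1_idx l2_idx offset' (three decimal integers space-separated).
Answer: 0 3 3

Derivation:
vaddr = 27 = 0b0011011
  top 2 bits -> l1_idx = 0
  next 2 bits -> l2_idx = 3
  bottom 3 bits -> offset = 3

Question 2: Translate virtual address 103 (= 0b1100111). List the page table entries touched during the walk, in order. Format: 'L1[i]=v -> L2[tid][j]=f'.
Answer: L1[3]=1 -> L2[1][0]=2

Derivation:
vaddr = 103 = 0b1100111
Split: l1_idx=3, l2_idx=0, offset=7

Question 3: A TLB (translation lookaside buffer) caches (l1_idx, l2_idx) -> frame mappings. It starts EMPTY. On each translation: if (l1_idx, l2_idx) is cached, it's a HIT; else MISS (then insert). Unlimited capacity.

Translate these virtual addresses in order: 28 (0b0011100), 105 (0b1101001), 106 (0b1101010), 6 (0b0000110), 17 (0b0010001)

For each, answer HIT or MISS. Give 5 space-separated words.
Answer: MISS MISS HIT MISS MISS

Derivation:
vaddr=28: (0,3) not in TLB -> MISS, insert
vaddr=105: (3,1) not in TLB -> MISS, insert
vaddr=106: (3,1) in TLB -> HIT
vaddr=6: (0,0) not in TLB -> MISS, insert
vaddr=17: (0,2) not in TLB -> MISS, insert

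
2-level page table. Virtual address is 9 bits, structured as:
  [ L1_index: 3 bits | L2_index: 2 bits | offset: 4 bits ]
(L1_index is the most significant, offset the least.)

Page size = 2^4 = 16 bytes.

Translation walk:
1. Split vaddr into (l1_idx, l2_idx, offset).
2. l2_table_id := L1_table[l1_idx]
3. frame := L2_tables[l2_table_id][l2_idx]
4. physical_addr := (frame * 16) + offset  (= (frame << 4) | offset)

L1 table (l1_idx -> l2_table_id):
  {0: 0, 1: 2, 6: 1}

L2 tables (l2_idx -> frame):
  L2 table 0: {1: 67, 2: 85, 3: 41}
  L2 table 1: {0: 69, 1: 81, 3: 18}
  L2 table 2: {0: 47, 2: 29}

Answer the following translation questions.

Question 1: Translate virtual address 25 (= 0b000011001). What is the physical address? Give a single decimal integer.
vaddr = 25 = 0b000011001
Split: l1_idx=0, l2_idx=1, offset=9
L1[0] = 0
L2[0][1] = 67
paddr = 67 * 16 + 9 = 1081

Answer: 1081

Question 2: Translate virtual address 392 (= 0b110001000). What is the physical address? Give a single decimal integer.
vaddr = 392 = 0b110001000
Split: l1_idx=6, l2_idx=0, offset=8
L1[6] = 1
L2[1][0] = 69
paddr = 69 * 16 + 8 = 1112

Answer: 1112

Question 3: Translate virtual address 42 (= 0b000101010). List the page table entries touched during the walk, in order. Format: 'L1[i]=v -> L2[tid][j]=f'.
Answer: L1[0]=0 -> L2[0][2]=85

Derivation:
vaddr = 42 = 0b000101010
Split: l1_idx=0, l2_idx=2, offset=10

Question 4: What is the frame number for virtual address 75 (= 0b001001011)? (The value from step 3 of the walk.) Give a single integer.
vaddr = 75: l1_idx=1, l2_idx=0
L1[1] = 2; L2[2][0] = 47

Answer: 47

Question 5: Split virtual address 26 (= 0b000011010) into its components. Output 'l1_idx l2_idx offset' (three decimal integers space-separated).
vaddr = 26 = 0b000011010
  top 3 bits -> l1_idx = 0
  next 2 bits -> l2_idx = 1
  bottom 4 bits -> offset = 10

Answer: 0 1 10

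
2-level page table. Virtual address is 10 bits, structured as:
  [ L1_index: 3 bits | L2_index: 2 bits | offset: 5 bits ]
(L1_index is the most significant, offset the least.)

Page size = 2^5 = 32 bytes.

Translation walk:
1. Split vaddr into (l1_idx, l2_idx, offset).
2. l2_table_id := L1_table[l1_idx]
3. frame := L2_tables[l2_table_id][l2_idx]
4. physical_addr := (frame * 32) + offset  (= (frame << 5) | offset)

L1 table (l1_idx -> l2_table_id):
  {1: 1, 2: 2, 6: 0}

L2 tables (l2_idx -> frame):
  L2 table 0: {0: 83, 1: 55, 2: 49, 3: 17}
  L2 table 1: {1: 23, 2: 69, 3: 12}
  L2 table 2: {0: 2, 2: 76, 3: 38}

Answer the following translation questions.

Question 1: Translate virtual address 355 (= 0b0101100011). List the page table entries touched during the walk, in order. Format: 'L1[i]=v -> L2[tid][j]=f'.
vaddr = 355 = 0b0101100011
Split: l1_idx=2, l2_idx=3, offset=3

Answer: L1[2]=2 -> L2[2][3]=38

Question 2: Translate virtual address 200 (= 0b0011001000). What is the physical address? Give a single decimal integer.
vaddr = 200 = 0b0011001000
Split: l1_idx=1, l2_idx=2, offset=8
L1[1] = 1
L2[1][2] = 69
paddr = 69 * 32 + 8 = 2216

Answer: 2216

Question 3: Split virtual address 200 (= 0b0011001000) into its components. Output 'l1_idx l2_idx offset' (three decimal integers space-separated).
vaddr = 200 = 0b0011001000
  top 3 bits -> l1_idx = 1
  next 2 bits -> l2_idx = 2
  bottom 5 bits -> offset = 8

Answer: 1 2 8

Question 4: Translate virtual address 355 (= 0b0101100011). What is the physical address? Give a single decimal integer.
vaddr = 355 = 0b0101100011
Split: l1_idx=2, l2_idx=3, offset=3
L1[2] = 2
L2[2][3] = 38
paddr = 38 * 32 + 3 = 1219

Answer: 1219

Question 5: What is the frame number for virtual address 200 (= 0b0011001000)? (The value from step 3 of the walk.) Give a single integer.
vaddr = 200: l1_idx=1, l2_idx=2
L1[1] = 1; L2[1][2] = 69

Answer: 69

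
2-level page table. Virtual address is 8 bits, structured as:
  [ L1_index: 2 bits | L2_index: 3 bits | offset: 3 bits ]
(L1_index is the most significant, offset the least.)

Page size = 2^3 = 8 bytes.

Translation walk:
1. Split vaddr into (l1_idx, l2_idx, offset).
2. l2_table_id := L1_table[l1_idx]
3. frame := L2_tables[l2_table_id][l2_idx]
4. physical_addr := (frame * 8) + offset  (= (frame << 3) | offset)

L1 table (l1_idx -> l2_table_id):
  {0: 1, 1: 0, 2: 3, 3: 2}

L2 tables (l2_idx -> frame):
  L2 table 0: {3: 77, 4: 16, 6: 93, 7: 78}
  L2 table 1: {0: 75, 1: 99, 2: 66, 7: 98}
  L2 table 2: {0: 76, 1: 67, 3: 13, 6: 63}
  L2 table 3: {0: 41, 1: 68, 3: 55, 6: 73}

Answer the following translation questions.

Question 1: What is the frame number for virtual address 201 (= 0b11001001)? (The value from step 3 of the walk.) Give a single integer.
vaddr = 201: l1_idx=3, l2_idx=1
L1[3] = 2; L2[2][1] = 67

Answer: 67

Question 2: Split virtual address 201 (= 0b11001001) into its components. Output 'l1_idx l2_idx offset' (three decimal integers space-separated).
vaddr = 201 = 0b11001001
  top 2 bits -> l1_idx = 3
  next 3 bits -> l2_idx = 1
  bottom 3 bits -> offset = 1

Answer: 3 1 1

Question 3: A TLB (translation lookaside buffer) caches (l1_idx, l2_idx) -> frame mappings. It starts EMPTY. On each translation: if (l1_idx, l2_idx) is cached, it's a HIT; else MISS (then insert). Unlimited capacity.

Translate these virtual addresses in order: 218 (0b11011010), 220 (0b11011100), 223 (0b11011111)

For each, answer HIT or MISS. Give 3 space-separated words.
Answer: MISS HIT HIT

Derivation:
vaddr=218: (3,3) not in TLB -> MISS, insert
vaddr=220: (3,3) in TLB -> HIT
vaddr=223: (3,3) in TLB -> HIT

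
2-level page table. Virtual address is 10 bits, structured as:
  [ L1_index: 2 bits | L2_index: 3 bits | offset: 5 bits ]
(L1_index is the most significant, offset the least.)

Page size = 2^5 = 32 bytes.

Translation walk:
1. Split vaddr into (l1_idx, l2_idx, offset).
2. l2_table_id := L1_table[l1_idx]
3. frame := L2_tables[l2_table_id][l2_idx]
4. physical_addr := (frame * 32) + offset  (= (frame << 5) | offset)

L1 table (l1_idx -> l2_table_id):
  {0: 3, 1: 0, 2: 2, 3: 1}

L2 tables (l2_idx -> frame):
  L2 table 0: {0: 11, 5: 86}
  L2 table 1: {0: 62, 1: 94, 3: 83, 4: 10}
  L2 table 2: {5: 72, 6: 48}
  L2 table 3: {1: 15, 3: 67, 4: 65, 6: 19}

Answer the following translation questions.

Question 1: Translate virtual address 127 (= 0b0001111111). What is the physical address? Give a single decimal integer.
vaddr = 127 = 0b0001111111
Split: l1_idx=0, l2_idx=3, offset=31
L1[0] = 3
L2[3][3] = 67
paddr = 67 * 32 + 31 = 2175

Answer: 2175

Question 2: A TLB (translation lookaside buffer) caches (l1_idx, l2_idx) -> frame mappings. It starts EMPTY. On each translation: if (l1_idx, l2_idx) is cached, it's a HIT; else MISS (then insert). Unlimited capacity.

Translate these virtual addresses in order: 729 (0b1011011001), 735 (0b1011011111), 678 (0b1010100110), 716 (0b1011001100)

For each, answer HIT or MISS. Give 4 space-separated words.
Answer: MISS HIT MISS HIT

Derivation:
vaddr=729: (2,6) not in TLB -> MISS, insert
vaddr=735: (2,6) in TLB -> HIT
vaddr=678: (2,5) not in TLB -> MISS, insert
vaddr=716: (2,6) in TLB -> HIT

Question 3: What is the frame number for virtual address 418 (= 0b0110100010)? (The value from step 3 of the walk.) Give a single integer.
vaddr = 418: l1_idx=1, l2_idx=5
L1[1] = 0; L2[0][5] = 86

Answer: 86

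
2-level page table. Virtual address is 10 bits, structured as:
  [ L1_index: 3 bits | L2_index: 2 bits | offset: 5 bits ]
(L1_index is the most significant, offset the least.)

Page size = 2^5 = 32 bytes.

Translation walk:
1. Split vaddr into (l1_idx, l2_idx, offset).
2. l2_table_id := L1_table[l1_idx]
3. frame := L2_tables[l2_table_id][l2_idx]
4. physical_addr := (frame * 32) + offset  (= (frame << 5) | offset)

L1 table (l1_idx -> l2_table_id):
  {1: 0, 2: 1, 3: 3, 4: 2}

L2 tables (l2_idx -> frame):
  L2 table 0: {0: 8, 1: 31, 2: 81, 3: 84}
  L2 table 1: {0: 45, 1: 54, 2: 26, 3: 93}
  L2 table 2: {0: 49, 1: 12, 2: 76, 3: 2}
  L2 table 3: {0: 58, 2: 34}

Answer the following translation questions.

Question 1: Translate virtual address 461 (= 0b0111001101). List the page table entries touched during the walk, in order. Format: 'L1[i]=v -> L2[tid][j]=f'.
vaddr = 461 = 0b0111001101
Split: l1_idx=3, l2_idx=2, offset=13

Answer: L1[3]=3 -> L2[3][2]=34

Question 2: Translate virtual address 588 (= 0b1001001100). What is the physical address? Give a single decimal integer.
Answer: 2444

Derivation:
vaddr = 588 = 0b1001001100
Split: l1_idx=4, l2_idx=2, offset=12
L1[4] = 2
L2[2][2] = 76
paddr = 76 * 32 + 12 = 2444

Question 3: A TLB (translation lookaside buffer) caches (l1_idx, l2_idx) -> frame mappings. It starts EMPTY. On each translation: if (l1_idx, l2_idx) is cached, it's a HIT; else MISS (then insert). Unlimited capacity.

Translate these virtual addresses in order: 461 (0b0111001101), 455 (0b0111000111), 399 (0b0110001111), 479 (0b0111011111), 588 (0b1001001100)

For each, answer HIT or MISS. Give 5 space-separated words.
vaddr=461: (3,2) not in TLB -> MISS, insert
vaddr=455: (3,2) in TLB -> HIT
vaddr=399: (3,0) not in TLB -> MISS, insert
vaddr=479: (3,2) in TLB -> HIT
vaddr=588: (4,2) not in TLB -> MISS, insert

Answer: MISS HIT MISS HIT MISS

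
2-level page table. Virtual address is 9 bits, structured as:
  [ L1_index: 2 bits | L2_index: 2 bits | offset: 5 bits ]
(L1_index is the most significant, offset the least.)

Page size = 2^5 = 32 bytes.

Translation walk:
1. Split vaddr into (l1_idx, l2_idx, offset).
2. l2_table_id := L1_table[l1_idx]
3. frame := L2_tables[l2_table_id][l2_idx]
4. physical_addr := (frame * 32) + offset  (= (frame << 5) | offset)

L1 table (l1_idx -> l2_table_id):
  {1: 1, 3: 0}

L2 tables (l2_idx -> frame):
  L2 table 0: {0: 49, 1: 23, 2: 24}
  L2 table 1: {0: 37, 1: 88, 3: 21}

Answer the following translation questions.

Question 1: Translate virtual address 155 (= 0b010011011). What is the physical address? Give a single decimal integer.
vaddr = 155 = 0b010011011
Split: l1_idx=1, l2_idx=0, offset=27
L1[1] = 1
L2[1][0] = 37
paddr = 37 * 32 + 27 = 1211

Answer: 1211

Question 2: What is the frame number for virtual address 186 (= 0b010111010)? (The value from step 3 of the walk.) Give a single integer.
vaddr = 186: l1_idx=1, l2_idx=1
L1[1] = 1; L2[1][1] = 88

Answer: 88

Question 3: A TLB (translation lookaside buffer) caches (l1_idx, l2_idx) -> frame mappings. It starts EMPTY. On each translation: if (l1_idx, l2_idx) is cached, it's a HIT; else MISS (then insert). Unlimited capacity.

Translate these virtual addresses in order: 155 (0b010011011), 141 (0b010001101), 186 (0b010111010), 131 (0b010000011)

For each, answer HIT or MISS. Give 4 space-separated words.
Answer: MISS HIT MISS HIT

Derivation:
vaddr=155: (1,0) not in TLB -> MISS, insert
vaddr=141: (1,0) in TLB -> HIT
vaddr=186: (1,1) not in TLB -> MISS, insert
vaddr=131: (1,0) in TLB -> HIT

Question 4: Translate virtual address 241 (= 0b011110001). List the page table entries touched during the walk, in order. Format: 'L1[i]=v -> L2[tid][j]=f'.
vaddr = 241 = 0b011110001
Split: l1_idx=1, l2_idx=3, offset=17

Answer: L1[1]=1 -> L2[1][3]=21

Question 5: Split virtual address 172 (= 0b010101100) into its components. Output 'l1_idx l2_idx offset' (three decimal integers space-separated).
vaddr = 172 = 0b010101100
  top 2 bits -> l1_idx = 1
  next 2 bits -> l2_idx = 1
  bottom 5 bits -> offset = 12

Answer: 1 1 12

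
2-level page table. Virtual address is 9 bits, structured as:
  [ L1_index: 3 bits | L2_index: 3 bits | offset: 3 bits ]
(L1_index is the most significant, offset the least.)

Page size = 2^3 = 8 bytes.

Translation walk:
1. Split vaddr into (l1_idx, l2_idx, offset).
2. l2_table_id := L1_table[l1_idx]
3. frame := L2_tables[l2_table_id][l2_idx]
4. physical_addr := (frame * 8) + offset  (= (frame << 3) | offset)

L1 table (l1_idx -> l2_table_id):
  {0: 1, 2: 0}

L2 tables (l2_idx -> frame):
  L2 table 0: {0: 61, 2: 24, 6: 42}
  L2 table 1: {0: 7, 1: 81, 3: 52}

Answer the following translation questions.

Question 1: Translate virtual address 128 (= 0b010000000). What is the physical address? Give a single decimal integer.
Answer: 488

Derivation:
vaddr = 128 = 0b010000000
Split: l1_idx=2, l2_idx=0, offset=0
L1[2] = 0
L2[0][0] = 61
paddr = 61 * 8 + 0 = 488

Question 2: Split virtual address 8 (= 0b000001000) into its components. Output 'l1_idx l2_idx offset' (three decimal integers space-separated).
Answer: 0 1 0

Derivation:
vaddr = 8 = 0b000001000
  top 3 bits -> l1_idx = 0
  next 3 bits -> l2_idx = 1
  bottom 3 bits -> offset = 0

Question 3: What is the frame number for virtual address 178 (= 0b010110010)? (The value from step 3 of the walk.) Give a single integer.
Answer: 42

Derivation:
vaddr = 178: l1_idx=2, l2_idx=6
L1[2] = 0; L2[0][6] = 42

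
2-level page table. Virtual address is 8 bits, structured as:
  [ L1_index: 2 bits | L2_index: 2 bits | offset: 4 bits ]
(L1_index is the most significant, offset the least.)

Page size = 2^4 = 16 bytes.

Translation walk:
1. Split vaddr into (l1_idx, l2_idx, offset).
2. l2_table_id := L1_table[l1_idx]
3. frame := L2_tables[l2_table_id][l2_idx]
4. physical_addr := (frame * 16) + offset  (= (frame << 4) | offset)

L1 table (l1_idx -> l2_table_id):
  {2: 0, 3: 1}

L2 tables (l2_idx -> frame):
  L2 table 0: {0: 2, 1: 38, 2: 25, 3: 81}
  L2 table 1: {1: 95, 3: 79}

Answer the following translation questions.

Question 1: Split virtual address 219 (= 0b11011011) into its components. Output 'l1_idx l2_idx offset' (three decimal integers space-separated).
vaddr = 219 = 0b11011011
  top 2 bits -> l1_idx = 3
  next 2 bits -> l2_idx = 1
  bottom 4 bits -> offset = 11

Answer: 3 1 11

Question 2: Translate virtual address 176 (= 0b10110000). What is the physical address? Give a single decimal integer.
vaddr = 176 = 0b10110000
Split: l1_idx=2, l2_idx=3, offset=0
L1[2] = 0
L2[0][3] = 81
paddr = 81 * 16 + 0 = 1296

Answer: 1296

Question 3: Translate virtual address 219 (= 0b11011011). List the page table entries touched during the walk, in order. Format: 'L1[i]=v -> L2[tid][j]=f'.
Answer: L1[3]=1 -> L2[1][1]=95

Derivation:
vaddr = 219 = 0b11011011
Split: l1_idx=3, l2_idx=1, offset=11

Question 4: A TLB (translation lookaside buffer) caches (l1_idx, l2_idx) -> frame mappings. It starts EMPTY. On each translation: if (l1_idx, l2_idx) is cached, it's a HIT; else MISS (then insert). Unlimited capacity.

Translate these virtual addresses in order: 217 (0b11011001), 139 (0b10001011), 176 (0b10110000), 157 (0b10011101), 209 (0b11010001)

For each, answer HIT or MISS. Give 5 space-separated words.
Answer: MISS MISS MISS MISS HIT

Derivation:
vaddr=217: (3,1) not in TLB -> MISS, insert
vaddr=139: (2,0) not in TLB -> MISS, insert
vaddr=176: (2,3) not in TLB -> MISS, insert
vaddr=157: (2,1) not in TLB -> MISS, insert
vaddr=209: (3,1) in TLB -> HIT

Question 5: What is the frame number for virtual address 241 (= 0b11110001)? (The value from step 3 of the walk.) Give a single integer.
Answer: 79

Derivation:
vaddr = 241: l1_idx=3, l2_idx=3
L1[3] = 1; L2[1][3] = 79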